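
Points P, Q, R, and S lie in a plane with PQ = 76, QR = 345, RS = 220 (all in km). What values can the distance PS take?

The maximum is all hops collinear in one direction: 76 + 345 + 220 = 641.
The longest hop is 345; the others sum to 296. Folding the others back against it leaves at least 345 − 296 = 49.

49 ≤ PS ≤ 641 km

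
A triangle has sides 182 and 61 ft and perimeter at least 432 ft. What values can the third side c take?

Triangle inequality alone gives 121 < c < 243.
The perimeter condition gives c ≥ 432 − 182 − 61 = 189.
Intersecting the two: 189 ≤ c < 243.

189 ≤ c < 243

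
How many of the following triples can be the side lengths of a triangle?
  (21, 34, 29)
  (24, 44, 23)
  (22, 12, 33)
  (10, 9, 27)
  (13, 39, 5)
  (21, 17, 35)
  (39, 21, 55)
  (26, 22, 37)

6

(21,29,34): 21+29 > 34 → valid
(23,24,44): 23+24 > 44 → valid
(12,22,33): 12+22 > 33 → valid
(9,10,27): 9+10 ≤ 27 → not valid
(5,13,39): 5+13 ≤ 39 → not valid
(17,21,35): 17+21 > 35 → valid
(21,39,55): 21+39 > 55 → valid
(22,26,37): 22+26 > 37 → valid
6 of the 8 triples form a triangle.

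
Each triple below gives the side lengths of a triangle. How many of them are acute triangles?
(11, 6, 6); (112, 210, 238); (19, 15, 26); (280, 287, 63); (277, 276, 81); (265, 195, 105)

1

(11,6,6): 6²+6² = 72 < 121 = 11² → obtuse
(112,210,238): 112²+210² = 56644 = 238² → right
(19,15,26): 15²+19² = 586 < 676 = 26² → obtuse
(280,287,63): 63²+280² = 82369 = 287² → right
(277,276,81): 81²+276² = 82737 > 76729 = 277² → acute
(265,195,105): 105²+195² = 49050 < 70225 = 265² → obtuse
1 of the 6 is acute.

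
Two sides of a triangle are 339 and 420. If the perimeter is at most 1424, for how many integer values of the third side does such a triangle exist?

Triangle inequality: 81 < x < 759. Perimeter ≤ 1424 gives x ≤ 1424 − 339 − 420 = 665.
So 81 < x ≤ 665; integers 82 through 665: 584 values.

584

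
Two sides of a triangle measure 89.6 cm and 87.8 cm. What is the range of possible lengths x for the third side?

By the triangle inequality, x must be less than 89.6 + 87.8 = 177.4 and greater than |89.6 − 87.8| = 1.8.

1.8 < x < 177.4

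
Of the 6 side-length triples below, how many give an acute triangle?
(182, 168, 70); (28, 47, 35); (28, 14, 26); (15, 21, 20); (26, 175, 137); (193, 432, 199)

(182,168,70): 70²+168² = 33124 = 182² → right
(28,47,35): 28²+35² = 2009 < 2209 = 47² → obtuse
(28,14,26): 14²+26² = 872 > 784 = 28² → acute
(15,21,20): 15²+20² = 625 > 441 = 21² → acute
(26,175,137): 26+137 ≤ 175, not a triangle
(193,432,199): 193+199 ≤ 432, not a triangle
2 of the 6 are acute.

2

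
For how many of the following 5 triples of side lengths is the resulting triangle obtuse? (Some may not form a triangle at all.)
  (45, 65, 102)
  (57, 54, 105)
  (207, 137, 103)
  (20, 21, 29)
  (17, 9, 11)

(45,65,102): 45²+65² = 6250 < 10404 = 102² → obtuse
(57,54,105): 54²+57² = 6165 < 11025 = 105² → obtuse
(207,137,103): 103²+137² = 29378 < 42849 = 207² → obtuse
(20,21,29): 20²+21² = 841 = 29² → right
(17,9,11): 9²+11² = 202 < 289 = 17² → obtuse
4 of the 5 are obtuse.

4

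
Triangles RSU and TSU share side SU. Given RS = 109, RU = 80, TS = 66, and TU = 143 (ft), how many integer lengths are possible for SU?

111

From triangle RSU: 29 < SU < 189.
From triangle TSU: 77 < SU < 209.
Intersection: 77 < SU < 189, so integers 78 through 188: 111 values.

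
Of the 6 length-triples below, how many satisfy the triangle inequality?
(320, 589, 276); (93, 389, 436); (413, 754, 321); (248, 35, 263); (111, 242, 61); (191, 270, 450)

4

(276,320,589): 276+320 > 589 → valid
(93,389,436): 93+389 > 436 → valid
(321,413,754): 321+413 ≤ 754 → not valid
(35,248,263): 35+248 > 263 → valid
(61,111,242): 61+111 ≤ 242 → not valid
(191,270,450): 191+270 > 450 → valid
4 of the 6 triples form a triangle.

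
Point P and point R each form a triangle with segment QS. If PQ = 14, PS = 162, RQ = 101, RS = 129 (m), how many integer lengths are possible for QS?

27

From triangle PQS: 148 < QS < 176.
From triangle RQS: 28 < QS < 230.
Intersection: 148 < QS < 176, so integers 149 through 175: 27 values.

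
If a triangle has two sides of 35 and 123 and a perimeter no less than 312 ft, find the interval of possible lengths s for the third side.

154 ≤ s < 158

Triangle inequality alone gives 88 < s < 158.
The perimeter condition gives s ≥ 312 − 35 − 123 = 154.
Intersecting the two: 154 ≤ s < 158.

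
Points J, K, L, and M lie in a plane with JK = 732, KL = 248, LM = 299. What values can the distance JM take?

The maximum is all hops collinear in one direction: 732 + 248 + 299 = 1279.
The longest hop is 732; the others sum to 547. Folding the others back against it leaves at least 732 − 547 = 185.

185 ≤ JM ≤ 1279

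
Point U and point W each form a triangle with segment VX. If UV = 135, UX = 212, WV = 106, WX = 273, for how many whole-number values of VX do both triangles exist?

From triangle UVX: 77 < VX < 347.
From triangle WVX: 167 < VX < 379.
Intersection: 167 < VX < 347, so integers 168 through 346: 179 values.

179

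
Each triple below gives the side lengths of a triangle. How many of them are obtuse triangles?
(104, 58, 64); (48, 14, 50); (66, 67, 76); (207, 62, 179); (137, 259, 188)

3

(104,58,64): 58²+64² = 7460 < 10816 = 104² → obtuse
(48,14,50): 14²+48² = 2500 = 50² → right
(66,67,76): 66²+67² = 8845 > 5776 = 76² → acute
(207,62,179): 62²+179² = 35885 < 42849 = 207² → obtuse
(137,259,188): 137²+188² = 54113 < 67081 = 259² → obtuse
3 of the 5 are obtuse.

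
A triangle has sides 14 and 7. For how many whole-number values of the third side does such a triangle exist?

The third side lies in the open interval (7, 21).
Integers from 8 to 20 inclusive: 20 − 8 + 1 = 13.

13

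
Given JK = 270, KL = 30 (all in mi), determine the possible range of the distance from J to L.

240 ≤ JL ≤ 300 mi

By the triangle inequality, |270 − 30| ≤ JL ≤ 270 + 30.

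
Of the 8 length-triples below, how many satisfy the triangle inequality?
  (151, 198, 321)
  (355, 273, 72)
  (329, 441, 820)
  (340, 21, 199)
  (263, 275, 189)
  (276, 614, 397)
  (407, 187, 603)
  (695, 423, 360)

4

(151,198,321): 151+198 > 321 → valid
(72,273,355): 72+273 ≤ 355 → not valid
(329,441,820): 329+441 ≤ 820 → not valid
(21,199,340): 21+199 ≤ 340 → not valid
(189,263,275): 189+263 > 275 → valid
(276,397,614): 276+397 > 614 → valid
(187,407,603): 187+407 ≤ 603 → not valid
(360,423,695): 360+423 > 695 → valid
4 of the 8 triples form a triangle.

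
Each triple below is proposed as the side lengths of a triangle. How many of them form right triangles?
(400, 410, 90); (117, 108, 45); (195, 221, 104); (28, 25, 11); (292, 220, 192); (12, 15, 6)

4

(400,410,90): 90²+400² = 168100 = 410² → right
(117,108,45): 45²+108² = 13689 = 117² → right
(195,221,104): 104²+195² = 48841 = 221² → right
(28,25,11): 11²+25² = 746 < 784 = 28² → obtuse
(292,220,192): 192²+220² = 85264 = 292² → right
(12,15,6): 6²+12² = 180 < 225 = 15² → obtuse
4 of the 6 are right.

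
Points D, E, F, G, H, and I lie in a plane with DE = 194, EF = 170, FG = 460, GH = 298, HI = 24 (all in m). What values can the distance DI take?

The maximum is all hops collinear in one direction: 194 + 170 + 460 + 298 + 24 = 1146.
The longest hop is 460; the others sum to 686. Since 460 ≤ 686, the path can fold back on itself completely, so the minimum distance is 0.

0 ≤ DI ≤ 1146 m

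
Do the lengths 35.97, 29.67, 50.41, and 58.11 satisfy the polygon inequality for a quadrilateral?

Yes

A quadrilateral exists iff every side is shorter than the sum of the others — equivalently, the longest side is less than the sum of the rest.
Longest side 58.11 < 116.05 (sum of the remaining 3), so yes.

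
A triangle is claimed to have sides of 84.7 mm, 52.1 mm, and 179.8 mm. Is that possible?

No

The longest side is 179.8, but the other two sum to only 136.8.
136.8 < 179.8, so the triangle inequality fails.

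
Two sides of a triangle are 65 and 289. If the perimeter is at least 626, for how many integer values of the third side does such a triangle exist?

82

Triangle inequality: 224 < x < 354. Perimeter ≥ 626 gives x ≥ 626 − 65 − 289 = 272.
So 272 ≤ x < 354; integers 272 through 353: 82 values.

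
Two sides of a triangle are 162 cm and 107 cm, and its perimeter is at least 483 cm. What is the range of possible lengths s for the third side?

Triangle inequality alone gives 55 < s < 269.
The perimeter condition gives s ≥ 483 − 162 − 107 = 214.
Intersecting the two: 214 ≤ s < 269.

214 ≤ s < 269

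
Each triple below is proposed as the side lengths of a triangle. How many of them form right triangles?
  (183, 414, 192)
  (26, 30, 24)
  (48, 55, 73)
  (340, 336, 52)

2

(183,414,192): 183+192 ≤ 414, not a triangle
(26,30,24): 24²+26² = 1252 > 900 = 30² → acute
(48,55,73): 48²+55² = 5329 = 73² → right
(340,336,52): 52²+336² = 115600 = 340² → right
2 of the 4 are right.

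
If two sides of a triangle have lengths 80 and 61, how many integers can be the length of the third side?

121

The third side lies in the open interval (19, 141).
Integers from 20 to 140 inclusive: 140 − 20 + 1 = 121.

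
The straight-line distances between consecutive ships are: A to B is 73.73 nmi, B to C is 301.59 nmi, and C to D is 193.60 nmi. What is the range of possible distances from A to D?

The maximum is all hops collinear in one direction: 73.73 + 301.59 + 193.60 = 568.92.
The longest hop is 301.59; the others sum to 267.33. Folding the others back against it leaves at least 301.59 − 267.33 = 34.26.

34.26 ≤ AD ≤ 568.92 nmi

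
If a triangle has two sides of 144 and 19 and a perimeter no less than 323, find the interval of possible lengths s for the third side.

Triangle inequality alone gives 125 < s < 163.
The perimeter condition gives s ≥ 323 − 144 − 19 = 160.
Intersecting the two: 160 ≤ s < 163.

160 ≤ s < 163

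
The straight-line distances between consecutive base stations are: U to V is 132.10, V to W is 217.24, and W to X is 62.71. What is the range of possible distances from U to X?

22.43 ≤ UX ≤ 412.05

The maximum is all hops collinear in one direction: 132.10 + 217.24 + 62.71 = 412.05.
The longest hop is 217.24; the others sum to 194.81. Folding the others back against it leaves at least 217.24 − 194.81 = 22.43.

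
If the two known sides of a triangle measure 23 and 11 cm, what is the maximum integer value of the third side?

33

The third side must be strictly less than 23 + 11 = 34.
The largest integer below 34 is 33.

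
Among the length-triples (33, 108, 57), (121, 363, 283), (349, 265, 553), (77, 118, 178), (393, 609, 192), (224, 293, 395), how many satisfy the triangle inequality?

(33,57,108): 33+57 ≤ 108 → not valid
(121,283,363): 121+283 > 363 → valid
(265,349,553): 265+349 > 553 → valid
(77,118,178): 77+118 > 178 → valid
(192,393,609): 192+393 ≤ 609 → not valid
(224,293,395): 224+293 > 395 → valid
4 of the 6 triples form a triangle.

4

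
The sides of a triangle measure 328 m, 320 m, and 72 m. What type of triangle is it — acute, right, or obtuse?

Compare the square of the longest side to the sum of squares of the other two: 72² + 320² = 107584 = 328².

right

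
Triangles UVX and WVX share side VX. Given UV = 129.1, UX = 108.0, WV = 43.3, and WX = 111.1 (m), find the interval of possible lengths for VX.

From triangle UVX: |129.1 − 108.0| < VX < 129.1 + 108.0, i.e. 21.1 < VX < 237.1.
From triangle WVX: 67.8 < VX < 154.4.
Both must hold, so VX lies in the intersection.

67.8 < VX < 154.4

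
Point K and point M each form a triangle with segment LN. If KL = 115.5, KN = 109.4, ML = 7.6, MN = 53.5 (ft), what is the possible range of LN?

45.9 < LN < 61.1

From triangle KLN: |115.5 − 109.4| < LN < 115.5 + 109.4, i.e. 6.1 < LN < 224.9.
From triangle MLN: 45.9 < LN < 61.1.
Both must hold, so LN lies in the intersection.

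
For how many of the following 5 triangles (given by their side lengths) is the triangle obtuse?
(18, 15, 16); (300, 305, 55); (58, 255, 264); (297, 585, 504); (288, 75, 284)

(18,15,16): 15²+16² = 481 > 324 = 18² → acute
(300,305,55): 55²+300² = 93025 = 305² → right
(58,255,264): 58²+255² = 68389 < 69696 = 264² → obtuse
(297,585,504): 297²+504² = 342225 = 585² → right
(288,75,284): 75²+284² = 86281 > 82944 = 288² → acute
1 of the 5 is obtuse.

1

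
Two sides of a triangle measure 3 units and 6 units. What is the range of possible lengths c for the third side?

By the triangle inequality, c must be less than 3 + 6 = 9 and greater than |3 − 6| = 3.

3 < c < 9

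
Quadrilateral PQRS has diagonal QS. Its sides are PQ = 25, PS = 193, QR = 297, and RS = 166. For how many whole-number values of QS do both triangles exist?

49

From triangle PQS: 168 < QS < 218.
From triangle RQS: 131 < QS < 463.
Intersection: 168 < QS < 218, so integers 169 through 217: 49 values.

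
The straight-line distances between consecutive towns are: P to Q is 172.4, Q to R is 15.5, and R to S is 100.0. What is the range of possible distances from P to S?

56.9 ≤ PS ≤ 287.9

The maximum is all hops collinear in one direction: 172.4 + 15.5 + 100.0 = 287.9.
The longest hop is 172.4; the others sum to 115.5. Folding the others back against it leaves at least 172.4 − 115.5 = 56.9.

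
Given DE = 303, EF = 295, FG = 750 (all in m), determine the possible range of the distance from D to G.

The maximum is all hops collinear in one direction: 303 + 295 + 750 = 1348.
The longest hop is 750; the others sum to 598. Folding the others back against it leaves at least 750 − 598 = 152.

152 ≤ DG ≤ 1348 m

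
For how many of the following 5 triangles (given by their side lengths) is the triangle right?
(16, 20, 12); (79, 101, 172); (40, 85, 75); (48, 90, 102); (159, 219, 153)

3

(16,20,12): 12²+16² = 400 = 20² → right
(79,101,172): 79²+101² = 16442 < 29584 = 172² → obtuse
(40,85,75): 40²+75² = 7225 = 85² → right
(48,90,102): 48²+90² = 10404 = 102² → right
(159,219,153): 153²+159² = 48690 > 47961 = 219² → acute
3 of the 5 are right.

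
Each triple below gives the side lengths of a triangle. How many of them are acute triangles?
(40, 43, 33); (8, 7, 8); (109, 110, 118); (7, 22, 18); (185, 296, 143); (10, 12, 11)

(40,43,33): 33²+40² = 2689 > 1849 = 43² → acute
(8,7,8): 7²+8² = 113 > 64 = 8² → acute
(109,110,118): 109²+110² = 23981 > 13924 = 118² → acute
(7,22,18): 7²+18² = 373 < 484 = 22² → obtuse
(185,296,143): 143²+185² = 54674 < 87616 = 296² → obtuse
(10,12,11): 10²+11² = 221 > 144 = 12² → acute
4 of the 6 are acute.

4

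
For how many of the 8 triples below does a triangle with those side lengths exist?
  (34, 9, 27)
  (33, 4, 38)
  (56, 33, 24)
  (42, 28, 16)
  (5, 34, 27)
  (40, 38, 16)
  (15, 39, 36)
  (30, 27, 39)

6

(9,27,34): 9+27 > 34 → valid
(4,33,38): 4+33 ≤ 38 → not valid
(24,33,56): 24+33 > 56 → valid
(16,28,42): 16+28 > 42 → valid
(5,27,34): 5+27 ≤ 34 → not valid
(16,38,40): 16+38 > 40 → valid
(15,36,39): 15+36 > 39 → valid
(27,30,39): 27+30 > 39 → valid
6 of the 8 triples form a triangle.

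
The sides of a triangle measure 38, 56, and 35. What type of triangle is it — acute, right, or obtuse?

obtuse

Compare the square of the longest side to the sum of squares of the other two: 35² + 38² = 2669 < 3136 = 56².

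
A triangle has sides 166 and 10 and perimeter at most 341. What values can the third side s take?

156 < s ≤ 165

Triangle inequality alone gives 156 < s < 176.
The perimeter condition gives s ≤ 341 − 166 − 10 = 165.
Intersecting the two: 156 < s ≤ 165.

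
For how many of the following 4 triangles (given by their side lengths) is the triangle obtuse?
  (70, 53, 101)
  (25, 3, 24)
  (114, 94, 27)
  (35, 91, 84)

(70,53,101): 53²+70² = 7709 < 10201 = 101² → obtuse
(25,3,24): 3²+24² = 585 < 625 = 25² → obtuse
(114,94,27): 27²+94² = 9565 < 12996 = 114² → obtuse
(35,91,84): 35²+84² = 8281 = 91² → right
3 of the 4 are obtuse.

3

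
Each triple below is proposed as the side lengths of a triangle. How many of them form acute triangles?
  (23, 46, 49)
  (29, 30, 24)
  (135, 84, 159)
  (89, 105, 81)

(23,46,49): 23²+46² = 2645 > 2401 = 49² → acute
(29,30,24): 24²+29² = 1417 > 900 = 30² → acute
(135,84,159): 84²+135² = 25281 = 159² → right
(89,105,81): 81²+89² = 14482 > 11025 = 105² → acute
3 of the 4 are acute.

3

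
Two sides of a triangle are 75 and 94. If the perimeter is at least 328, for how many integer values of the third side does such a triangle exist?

10

Triangle inequality: 19 < x < 169. Perimeter ≥ 328 gives x ≥ 328 − 75 − 94 = 159.
So 159 ≤ x < 169; integers 159 through 168: 10 values.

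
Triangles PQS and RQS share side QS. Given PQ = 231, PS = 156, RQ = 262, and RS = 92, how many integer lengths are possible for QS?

From triangle PQS: 75 < QS < 387.
From triangle RQS: 170 < QS < 354.
Intersection: 170 < QS < 354, so integers 171 through 353: 183 values.

183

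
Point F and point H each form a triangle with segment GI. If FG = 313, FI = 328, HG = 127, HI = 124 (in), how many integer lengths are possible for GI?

235

From triangle FGI: 15 < GI < 641.
From triangle HGI: 3 < GI < 251.
Intersection: 15 < GI < 251, so integers 16 through 250: 235 values.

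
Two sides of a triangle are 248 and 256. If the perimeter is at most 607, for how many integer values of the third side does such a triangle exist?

Triangle inequality: 8 < x < 504. Perimeter ≤ 607 gives x ≤ 607 − 248 − 256 = 103.
So 8 < x ≤ 103; integers 9 through 103: 95 values.

95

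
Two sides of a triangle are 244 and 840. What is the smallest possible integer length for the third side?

The third side must be strictly greater than |244 − 840| = 596.
The smallest integer above 596 is 597.

597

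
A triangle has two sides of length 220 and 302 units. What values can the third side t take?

By the triangle inequality, t must be less than 220 + 302 = 522 and greater than |220 − 302| = 82.

82 < t < 522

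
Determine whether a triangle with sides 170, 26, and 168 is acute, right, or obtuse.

Compare the square of the longest side to the sum of squares of the other two: 26² + 168² = 28900 = 170².

right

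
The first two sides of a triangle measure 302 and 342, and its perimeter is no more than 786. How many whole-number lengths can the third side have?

102

Triangle inequality: 40 < x < 644. Perimeter ≤ 786 gives x ≤ 786 − 302 − 342 = 142.
So 40 < x ≤ 142; integers 41 through 142: 102 values.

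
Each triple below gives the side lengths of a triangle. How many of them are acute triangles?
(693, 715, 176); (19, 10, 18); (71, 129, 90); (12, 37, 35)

(693,715,176): 176²+693² = 511225 = 715² → right
(19,10,18): 10²+18² = 424 > 361 = 19² → acute
(71,129,90): 71²+90² = 13141 < 16641 = 129² → obtuse
(12,37,35): 12²+35² = 1369 = 37² → right
1 of the 4 is acute.

1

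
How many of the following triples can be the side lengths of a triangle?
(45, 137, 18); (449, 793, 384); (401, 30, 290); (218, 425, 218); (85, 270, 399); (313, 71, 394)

2

(18,45,137): 18+45 ≤ 137 → not valid
(384,449,793): 384+449 > 793 → valid
(30,290,401): 30+290 ≤ 401 → not valid
(218,218,425): 218+218 > 425 → valid
(85,270,399): 85+270 ≤ 399 → not valid
(71,313,394): 71+313 ≤ 394 → not valid
2 of the 6 triples form a triangle.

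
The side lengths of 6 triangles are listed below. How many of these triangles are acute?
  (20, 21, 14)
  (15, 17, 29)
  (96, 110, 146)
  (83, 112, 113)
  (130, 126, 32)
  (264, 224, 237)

(20,21,14): 14²+20² = 596 > 441 = 21² → acute
(15,17,29): 15²+17² = 514 < 841 = 29² → obtuse
(96,110,146): 96²+110² = 21316 = 146² → right
(83,112,113): 83²+112² = 19433 > 12769 = 113² → acute
(130,126,32): 32²+126² = 16900 = 130² → right
(264,224,237): 224²+237² = 106345 > 69696 = 264² → acute
3 of the 6 are acute.

3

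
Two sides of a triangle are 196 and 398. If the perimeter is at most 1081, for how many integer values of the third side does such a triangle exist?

Triangle inequality: 202 < x < 594. Perimeter ≤ 1081 gives x ≤ 1081 − 196 − 398 = 487.
So 202 < x ≤ 487; integers 203 through 487: 285 values.

285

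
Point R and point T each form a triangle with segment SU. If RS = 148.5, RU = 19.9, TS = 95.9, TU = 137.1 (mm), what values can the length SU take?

128.6 < SU < 168.4

From triangle RSU: |148.5 − 19.9| < SU < 148.5 + 19.9, i.e. 128.6 < SU < 168.4.
From triangle TSU: 41.2 < SU < 233.0.
Both must hold, so SU lies in the intersection.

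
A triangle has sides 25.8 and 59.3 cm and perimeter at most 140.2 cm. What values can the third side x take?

33.5 < x ≤ 55.1

Triangle inequality alone gives 33.5 < x < 85.1.
The perimeter condition gives x ≤ 140.2 − 25.8 − 59.3 = 55.1.
Intersecting the two: 33.5 < x ≤ 55.1.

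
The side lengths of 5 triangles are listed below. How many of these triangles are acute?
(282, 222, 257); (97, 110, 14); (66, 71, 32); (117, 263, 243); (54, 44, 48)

4

(282,222,257): 222²+257² = 115333 > 79524 = 282² → acute
(97,110,14): 14²+97² = 9605 < 12100 = 110² → obtuse
(66,71,32): 32²+66² = 5380 > 5041 = 71² → acute
(117,263,243): 117²+243² = 72738 > 69169 = 263² → acute
(54,44,48): 44²+48² = 4240 > 2916 = 54² → acute
4 of the 5 are acute.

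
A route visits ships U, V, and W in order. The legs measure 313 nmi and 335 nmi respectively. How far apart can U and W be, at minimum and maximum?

22 ≤ UW ≤ 648 nmi

By the triangle inequality, |313 − 335| ≤ UW ≤ 313 + 335.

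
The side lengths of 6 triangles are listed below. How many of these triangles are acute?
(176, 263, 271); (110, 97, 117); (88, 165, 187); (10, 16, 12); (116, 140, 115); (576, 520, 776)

(176,263,271): 176²+263² = 100145 > 73441 = 271² → acute
(110,97,117): 97²+110² = 21509 > 13689 = 117² → acute
(88,165,187): 88²+165² = 34969 = 187² → right
(10,16,12): 10²+12² = 244 < 256 = 16² → obtuse
(116,140,115): 115²+116² = 26681 > 19600 = 140² → acute
(576,520,776): 520²+576² = 602176 = 776² → right
3 of the 6 are acute.

3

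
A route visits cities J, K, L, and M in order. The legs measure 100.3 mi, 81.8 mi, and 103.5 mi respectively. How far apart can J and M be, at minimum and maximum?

The maximum is all hops collinear in one direction: 100.3 + 81.8 + 103.5 = 285.6.
The longest hop is 103.5; the others sum to 182.1. Since 103.5 ≤ 182.1, the path can fold back on itself completely, so the minimum distance is 0.

0 ≤ JM ≤ 285.6 mi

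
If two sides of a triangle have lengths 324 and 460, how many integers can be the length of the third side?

647

The third side lies in the open interval (136, 784).
Integers from 137 to 783 inclusive: 783 − 137 + 1 = 647.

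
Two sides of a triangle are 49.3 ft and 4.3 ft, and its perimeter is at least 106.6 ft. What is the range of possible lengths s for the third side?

Triangle inequality alone gives 45.0 < s < 53.6.
The perimeter condition gives s ≥ 106.6 − 49.3 − 4.3 = 53.0.
Intersecting the two: 53.0 ≤ s < 53.6.

53.0 ≤ s < 53.6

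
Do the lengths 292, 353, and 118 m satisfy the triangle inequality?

Yes

The longest side is 353, and the other two sum to 410.
Since 410 > 353, the triangle inequality holds.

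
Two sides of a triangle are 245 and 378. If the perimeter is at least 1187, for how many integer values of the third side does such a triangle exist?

59

Triangle inequality: 133 < x < 623. Perimeter ≥ 1187 gives x ≥ 1187 − 245 − 378 = 564.
So 564 ≤ x < 623; integers 564 through 622: 59 values.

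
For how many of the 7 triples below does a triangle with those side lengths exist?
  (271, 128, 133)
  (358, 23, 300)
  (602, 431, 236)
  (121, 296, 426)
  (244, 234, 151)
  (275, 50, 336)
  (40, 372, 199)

2

(128,133,271): 128+133 ≤ 271 → not valid
(23,300,358): 23+300 ≤ 358 → not valid
(236,431,602): 236+431 > 602 → valid
(121,296,426): 121+296 ≤ 426 → not valid
(151,234,244): 151+234 > 244 → valid
(50,275,336): 50+275 ≤ 336 → not valid
(40,199,372): 40+199 ≤ 372 → not valid
2 of the 7 triples form a triangle.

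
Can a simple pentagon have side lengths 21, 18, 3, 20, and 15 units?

Yes

A pentagon exists iff every side is shorter than the sum of the others — equivalently, the longest side is less than the sum of the rest.
Longest side 21 < 56 (sum of the remaining 4), so yes.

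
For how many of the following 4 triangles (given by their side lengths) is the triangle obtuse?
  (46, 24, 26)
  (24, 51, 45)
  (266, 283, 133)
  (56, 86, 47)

(46,24,26): 24²+26² = 1252 < 2116 = 46² → obtuse
(24,51,45): 24²+45² = 2601 = 51² → right
(266,283,133): 133²+266² = 88445 > 80089 = 283² → acute
(56,86,47): 47²+56² = 5345 < 7396 = 86² → obtuse
2 of the 4 are obtuse.

2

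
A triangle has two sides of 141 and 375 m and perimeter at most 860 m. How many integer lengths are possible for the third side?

110

Triangle inequality: 234 < x < 516. Perimeter ≤ 860 gives x ≤ 860 − 141 − 375 = 344.
So 234 < x ≤ 344; integers 235 through 344: 110 values.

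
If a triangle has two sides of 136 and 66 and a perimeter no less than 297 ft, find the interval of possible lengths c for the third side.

Triangle inequality alone gives 70 < c < 202.
The perimeter condition gives c ≥ 297 − 136 − 66 = 95.
Intersecting the two: 95 ≤ c < 202.

95 ≤ c < 202 ft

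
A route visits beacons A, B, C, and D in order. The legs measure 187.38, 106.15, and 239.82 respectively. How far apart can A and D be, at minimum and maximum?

The maximum is all hops collinear in one direction: 187.38 + 106.15 + 239.82 = 533.35.
The longest hop is 239.82; the others sum to 293.53. Since 239.82 ≤ 293.53, the path can fold back on itself completely, so the minimum distance is 0.

0 ≤ AD ≤ 533.35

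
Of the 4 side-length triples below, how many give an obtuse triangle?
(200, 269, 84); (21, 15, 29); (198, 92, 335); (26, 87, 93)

(200,269,84): 84²+200² = 47056 < 72361 = 269² → obtuse
(21,15,29): 15²+21² = 666 < 841 = 29² → obtuse
(198,92,335): 92+198 ≤ 335, not a triangle
(26,87,93): 26²+87² = 8245 < 8649 = 93² → obtuse
3 of the 4 are obtuse.

3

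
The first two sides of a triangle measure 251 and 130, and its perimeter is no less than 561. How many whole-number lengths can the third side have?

Triangle inequality: 121 < x < 381. Perimeter ≥ 561 gives x ≥ 561 − 251 − 130 = 180.
So 180 ≤ x < 381; integers 180 through 380: 201 values.

201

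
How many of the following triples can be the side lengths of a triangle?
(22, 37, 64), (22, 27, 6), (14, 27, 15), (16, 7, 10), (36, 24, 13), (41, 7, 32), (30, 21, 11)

5

(22,37,64): 22+37 ≤ 64 → not valid
(6,22,27): 6+22 > 27 → valid
(14,15,27): 14+15 > 27 → valid
(7,10,16): 7+10 > 16 → valid
(13,24,36): 13+24 > 36 → valid
(7,32,41): 7+32 ≤ 41 → not valid
(11,21,30): 11+21 > 30 → valid
5 of the 7 triples form a triangle.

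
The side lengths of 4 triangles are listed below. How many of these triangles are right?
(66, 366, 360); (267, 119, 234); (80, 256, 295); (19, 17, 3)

(66,366,360): 66²+360² = 133956 = 366² → right
(267,119,234): 119²+234² = 68917 < 71289 = 267² → obtuse
(80,256,295): 80²+256² = 71936 < 87025 = 295² → obtuse
(19,17,3): 3²+17² = 298 < 361 = 19² → obtuse
1 of the 4 is right.

1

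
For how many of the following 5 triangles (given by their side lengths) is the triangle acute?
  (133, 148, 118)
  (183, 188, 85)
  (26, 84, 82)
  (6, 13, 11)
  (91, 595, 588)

3

(133,148,118): 118²+133² = 31613 > 21904 = 148² → acute
(183,188,85): 85²+183² = 40714 > 35344 = 188² → acute
(26,84,82): 26²+82² = 7400 > 7056 = 84² → acute
(6,13,11): 6²+11² = 157 < 169 = 13² → obtuse
(91,595,588): 91²+588² = 354025 = 595² → right
3 of the 5 are acute.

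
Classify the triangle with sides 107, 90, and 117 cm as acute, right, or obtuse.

acute

Compare the square of the longest side to the sum of squares of the other two: 90² + 107² = 19549 > 13689 = 117².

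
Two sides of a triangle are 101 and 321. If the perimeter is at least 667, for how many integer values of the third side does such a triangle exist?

Triangle inequality: 220 < x < 422. Perimeter ≥ 667 gives x ≥ 667 − 101 − 321 = 245.
So 245 ≤ x < 422; integers 245 through 421: 177 values.

177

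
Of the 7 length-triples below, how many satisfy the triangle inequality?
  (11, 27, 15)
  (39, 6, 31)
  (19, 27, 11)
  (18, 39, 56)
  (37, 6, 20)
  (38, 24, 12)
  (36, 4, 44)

2

(11,15,27): 11+15 ≤ 27 → not valid
(6,31,39): 6+31 ≤ 39 → not valid
(11,19,27): 11+19 > 27 → valid
(18,39,56): 18+39 > 56 → valid
(6,20,37): 6+20 ≤ 37 → not valid
(12,24,38): 12+24 ≤ 38 → not valid
(4,36,44): 4+36 ≤ 44 → not valid
2 of the 7 triples form a triangle.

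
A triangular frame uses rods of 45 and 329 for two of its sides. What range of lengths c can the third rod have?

284 < c < 374

By the triangle inequality, c must be less than 45 + 329 = 374 and greater than |45 − 329| = 284.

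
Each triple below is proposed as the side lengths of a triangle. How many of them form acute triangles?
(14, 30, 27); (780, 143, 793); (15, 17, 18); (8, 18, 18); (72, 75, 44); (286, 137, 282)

(14,30,27): 14²+27² = 925 > 900 = 30² → acute
(780,143,793): 143²+780² = 628849 = 793² → right
(15,17,18): 15²+17² = 514 > 324 = 18² → acute
(8,18,18): 8²+18² = 388 > 324 = 18² → acute
(72,75,44): 44²+72² = 7120 > 5625 = 75² → acute
(286,137,282): 137²+282² = 98293 > 81796 = 286² → acute
5 of the 6 are acute.

5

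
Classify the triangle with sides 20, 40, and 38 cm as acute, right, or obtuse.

acute

Compare the square of the longest side to the sum of squares of the other two: 20² + 38² = 1844 > 1600 = 40².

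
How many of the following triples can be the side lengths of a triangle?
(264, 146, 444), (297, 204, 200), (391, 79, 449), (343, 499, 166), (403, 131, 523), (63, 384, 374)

(146,264,444): 146+264 ≤ 444 → not valid
(200,204,297): 200+204 > 297 → valid
(79,391,449): 79+391 > 449 → valid
(166,343,499): 166+343 > 499 → valid
(131,403,523): 131+403 > 523 → valid
(63,374,384): 63+374 > 384 → valid
5 of the 6 triples form a triangle.

5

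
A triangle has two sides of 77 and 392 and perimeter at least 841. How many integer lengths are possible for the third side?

Triangle inequality: 315 < x < 469. Perimeter ≥ 841 gives x ≥ 841 − 77 − 392 = 372.
So 372 ≤ x < 469; integers 372 through 468: 97 values.

97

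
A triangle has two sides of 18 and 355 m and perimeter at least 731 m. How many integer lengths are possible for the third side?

Triangle inequality: 337 < x < 373. Perimeter ≥ 731 gives x ≥ 731 − 18 − 355 = 358.
So 358 ≤ x < 373; integers 358 through 372: 15 values.

15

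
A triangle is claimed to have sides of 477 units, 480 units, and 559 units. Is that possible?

The longest side is 559, and the other two sum to 957.
Since 957 > 559, the triangle inequality holds.

Yes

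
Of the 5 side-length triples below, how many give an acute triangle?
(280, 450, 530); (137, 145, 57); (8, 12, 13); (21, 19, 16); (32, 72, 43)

3

(280,450,530): 280²+450² = 280900 = 530² → right
(137,145,57): 57²+137² = 22018 > 21025 = 145² → acute
(8,12,13): 8²+12² = 208 > 169 = 13² → acute
(21,19,16): 16²+19² = 617 > 441 = 21² → acute
(32,72,43): 32²+43² = 2873 < 5184 = 72² → obtuse
3 of the 5 are acute.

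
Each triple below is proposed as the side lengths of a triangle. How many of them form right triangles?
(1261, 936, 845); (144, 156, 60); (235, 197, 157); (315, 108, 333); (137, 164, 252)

(1261,936,845): 845²+936² = 1590121 = 1261² → right
(144,156,60): 60²+144² = 24336 = 156² → right
(235,197,157): 157²+197² = 63458 > 55225 = 235² → acute
(315,108,333): 108²+315² = 110889 = 333² → right
(137,164,252): 137²+164² = 45665 < 63504 = 252² → obtuse
3 of the 5 are right.

3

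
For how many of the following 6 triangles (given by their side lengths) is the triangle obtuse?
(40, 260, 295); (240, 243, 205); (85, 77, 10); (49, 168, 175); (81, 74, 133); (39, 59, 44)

(40,260,295): 40²+260² = 69200 < 87025 = 295² → obtuse
(240,243,205): 205²+240² = 99625 > 59049 = 243² → acute
(85,77,10): 10²+77² = 6029 < 7225 = 85² → obtuse
(49,168,175): 49²+168² = 30625 = 175² → right
(81,74,133): 74²+81² = 12037 < 17689 = 133² → obtuse
(39,59,44): 39²+44² = 3457 < 3481 = 59² → obtuse
4 of the 6 are obtuse.

4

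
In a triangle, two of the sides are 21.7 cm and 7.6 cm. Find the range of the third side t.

By the triangle inequality, t must be less than 21.7 + 7.6 = 29.3 and greater than |21.7 − 7.6| = 14.1.

14.1 < t < 29.3 (cm)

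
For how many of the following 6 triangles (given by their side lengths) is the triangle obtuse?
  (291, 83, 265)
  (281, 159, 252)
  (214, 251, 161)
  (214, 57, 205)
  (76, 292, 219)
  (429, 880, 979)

(291,83,265): 83²+265² = 77114 < 84681 = 291² → obtuse
(281,159,252): 159²+252² = 88785 > 78961 = 281² → acute
(214,251,161): 161²+214² = 71717 > 63001 = 251² → acute
(214,57,205): 57²+205² = 45274 < 45796 = 214² → obtuse
(76,292,219): 76²+219² = 53737 < 85264 = 292² → obtuse
(429,880,979): 429²+880² = 958441 = 979² → right
3 of the 6 are obtuse.

3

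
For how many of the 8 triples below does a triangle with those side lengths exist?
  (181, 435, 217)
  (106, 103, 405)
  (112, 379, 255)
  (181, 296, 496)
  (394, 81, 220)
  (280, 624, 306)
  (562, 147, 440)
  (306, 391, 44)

(181,217,435): 181+217 ≤ 435 → not valid
(103,106,405): 103+106 ≤ 405 → not valid
(112,255,379): 112+255 ≤ 379 → not valid
(181,296,496): 181+296 ≤ 496 → not valid
(81,220,394): 81+220 ≤ 394 → not valid
(280,306,624): 280+306 ≤ 624 → not valid
(147,440,562): 147+440 > 562 → valid
(44,306,391): 44+306 ≤ 391 → not valid
1 of the 8 triples forms a triangle.

1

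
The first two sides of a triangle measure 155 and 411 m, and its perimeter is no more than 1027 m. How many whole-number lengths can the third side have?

Triangle inequality: 256 < x < 566. Perimeter ≤ 1027 gives x ≤ 1027 − 155 − 411 = 461.
So 256 < x ≤ 461; integers 257 through 461: 205 values.

205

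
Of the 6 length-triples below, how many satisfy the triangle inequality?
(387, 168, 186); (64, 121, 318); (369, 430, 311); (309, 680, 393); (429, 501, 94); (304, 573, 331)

4

(168,186,387): 168+186 ≤ 387 → not valid
(64,121,318): 64+121 ≤ 318 → not valid
(311,369,430): 311+369 > 430 → valid
(309,393,680): 309+393 > 680 → valid
(94,429,501): 94+429 > 501 → valid
(304,331,573): 304+331 > 573 → valid
4 of the 6 triples form a triangle.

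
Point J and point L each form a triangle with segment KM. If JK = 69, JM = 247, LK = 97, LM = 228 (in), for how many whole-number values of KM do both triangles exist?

From triangle JKM: 178 < KM < 316.
From triangle LKM: 131 < KM < 325.
Intersection: 178 < KM < 316, so integers 179 through 315: 137 values.

137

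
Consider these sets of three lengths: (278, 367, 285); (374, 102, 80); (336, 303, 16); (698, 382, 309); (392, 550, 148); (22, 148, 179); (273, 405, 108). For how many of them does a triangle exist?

1

(278,285,367): 278+285 > 367 → valid
(80,102,374): 80+102 ≤ 374 → not valid
(16,303,336): 16+303 ≤ 336 → not valid
(309,382,698): 309+382 ≤ 698 → not valid
(148,392,550): 148+392 ≤ 550 → not valid
(22,148,179): 22+148 ≤ 179 → not valid
(108,273,405): 108+273 ≤ 405 → not valid
1 of the 7 triples forms a triangle.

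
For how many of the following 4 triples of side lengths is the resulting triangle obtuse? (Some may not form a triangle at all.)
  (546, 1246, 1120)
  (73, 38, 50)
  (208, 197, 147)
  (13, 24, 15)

2

(546,1246,1120): 546²+1120² = 1552516 = 1246² → right
(73,38,50): 38²+50² = 3944 < 5329 = 73² → obtuse
(208,197,147): 147²+197² = 60418 > 43264 = 208² → acute
(13,24,15): 13²+15² = 394 < 576 = 24² → obtuse
2 of the 4 are obtuse.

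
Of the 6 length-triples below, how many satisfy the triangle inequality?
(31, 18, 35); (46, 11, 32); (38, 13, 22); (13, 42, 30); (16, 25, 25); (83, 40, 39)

(18,31,35): 18+31 > 35 → valid
(11,32,46): 11+32 ≤ 46 → not valid
(13,22,38): 13+22 ≤ 38 → not valid
(13,30,42): 13+30 > 42 → valid
(16,25,25): 16+25 > 25 → valid
(39,40,83): 39+40 ≤ 83 → not valid
3 of the 6 triples form a triangle.

3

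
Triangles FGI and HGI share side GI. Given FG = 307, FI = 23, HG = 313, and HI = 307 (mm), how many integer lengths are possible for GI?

45

From triangle FGI: 284 < GI < 330.
From triangle HGI: 6 < GI < 620.
Intersection: 284 < GI < 330, so integers 285 through 329: 45 values.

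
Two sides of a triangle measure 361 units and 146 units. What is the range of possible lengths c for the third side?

By the triangle inequality, c must be less than 361 + 146 = 507 and greater than |361 − 146| = 215.

215 < c < 507 (units)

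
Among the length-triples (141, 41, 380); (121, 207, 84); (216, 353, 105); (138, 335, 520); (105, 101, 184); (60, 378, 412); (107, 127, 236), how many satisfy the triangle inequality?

2

(41,141,380): 41+141 ≤ 380 → not valid
(84,121,207): 84+121 ≤ 207 → not valid
(105,216,353): 105+216 ≤ 353 → not valid
(138,335,520): 138+335 ≤ 520 → not valid
(101,105,184): 101+105 > 184 → valid
(60,378,412): 60+378 > 412 → valid
(107,127,236): 107+127 ≤ 236 → not valid
2 of the 7 triples form a triangle.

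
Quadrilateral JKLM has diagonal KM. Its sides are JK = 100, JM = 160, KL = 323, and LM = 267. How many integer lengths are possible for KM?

From triangle JKM: 60 < KM < 260.
From triangle LKM: 56 < KM < 590.
Intersection: 60 < KM < 260, so integers 61 through 259: 199 values.

199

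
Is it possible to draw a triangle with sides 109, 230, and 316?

The longest side is 316, and the other two sum to 339.
Since 339 > 316, the triangle inequality holds.

Yes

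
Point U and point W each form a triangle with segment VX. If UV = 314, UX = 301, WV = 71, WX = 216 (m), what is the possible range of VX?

From triangle UVX: |314 − 301| < VX < 314 + 301, i.e. 13 < VX < 615.
From triangle WVX: 145 < VX < 287.
Both must hold, so VX lies in the intersection.

145 < VX < 287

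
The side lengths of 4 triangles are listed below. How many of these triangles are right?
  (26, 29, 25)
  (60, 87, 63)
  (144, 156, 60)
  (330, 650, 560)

3

(26,29,25): 25²+26² = 1301 > 841 = 29² → acute
(60,87,63): 60²+63² = 7569 = 87² → right
(144,156,60): 60²+144² = 24336 = 156² → right
(330,650,560): 330²+560² = 422500 = 650² → right
3 of the 4 are right.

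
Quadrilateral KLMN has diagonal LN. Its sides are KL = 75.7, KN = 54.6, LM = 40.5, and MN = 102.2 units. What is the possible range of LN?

From triangle KLN: |75.7 − 54.6| < LN < 75.7 + 54.6, i.e. 21.1 < LN < 130.3.
From triangle MLN: 61.7 < LN < 142.7.
Both must hold, so LN lies in the intersection.

61.7 < LN < 130.3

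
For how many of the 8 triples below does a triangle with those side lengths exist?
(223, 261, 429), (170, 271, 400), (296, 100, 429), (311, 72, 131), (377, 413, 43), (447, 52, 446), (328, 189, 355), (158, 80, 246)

5

(223,261,429): 223+261 > 429 → valid
(170,271,400): 170+271 > 400 → valid
(100,296,429): 100+296 ≤ 429 → not valid
(72,131,311): 72+131 ≤ 311 → not valid
(43,377,413): 43+377 > 413 → valid
(52,446,447): 52+446 > 447 → valid
(189,328,355): 189+328 > 355 → valid
(80,158,246): 80+158 ≤ 246 → not valid
5 of the 8 triples form a triangle.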